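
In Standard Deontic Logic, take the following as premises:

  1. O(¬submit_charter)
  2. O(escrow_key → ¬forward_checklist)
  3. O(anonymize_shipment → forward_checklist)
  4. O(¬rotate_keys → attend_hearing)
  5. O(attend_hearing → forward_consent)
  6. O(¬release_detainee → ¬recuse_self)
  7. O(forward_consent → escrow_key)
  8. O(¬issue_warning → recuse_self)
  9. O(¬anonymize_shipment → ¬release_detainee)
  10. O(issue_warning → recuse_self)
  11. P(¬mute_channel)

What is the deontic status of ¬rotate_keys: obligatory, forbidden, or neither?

By case analysis on ¬issue_warning: premise 8 gives O(¬issue_warning → recuse_self) and premise 10 gives O(issue_warning → recuse_self), so O(recuse_self) either way.
The contrapositive of premise 6 (O(¬release_detainee → ¬recuse_self)) is O(recuse_self → release_detainee), and O(recuse_self) is already established, so O(release_detainee).
Premise 9, O(¬anonymize_shipment → ¬release_detainee), contraposes to O(release_detainee → anonymize_shipment); with O(release_detainee) we get O(anonymize_shipment).
From O(anonymize_shipment) and premise 3, O(anonymize_shipment → forward_checklist), we obtain O(forward_checklist).
Premise 2, O(escrow_key → ¬forward_checklist), contraposes to O(forward_checklist → ¬escrow_key); with O(forward_checklist) we get O(¬escrow_key).
Premise 7, O(forward_consent → escrow_key), contraposes to O(¬escrow_key → ¬forward_consent); with O(¬escrow_key) we get O(¬forward_consent).
Premise 5 is O(attend_hearing → forward_consent); contrapositively O(¬forward_consent → ¬attend_hearing). Since O(¬forward_consent) holds, K gives O(¬attend_hearing).
Premise 4 is O(¬rotate_keys → attend_hearing); contrapositively O(¬attend_hearing → rotate_keys). Since O(¬attend_hearing) holds, K gives O(rotate_keys).
Premises 1, 11 do not contribute to this derivation.
Thus O(rotate_keys), which is F(¬rotate_keys): ¬rotate_keys is forbidden.

Forbidden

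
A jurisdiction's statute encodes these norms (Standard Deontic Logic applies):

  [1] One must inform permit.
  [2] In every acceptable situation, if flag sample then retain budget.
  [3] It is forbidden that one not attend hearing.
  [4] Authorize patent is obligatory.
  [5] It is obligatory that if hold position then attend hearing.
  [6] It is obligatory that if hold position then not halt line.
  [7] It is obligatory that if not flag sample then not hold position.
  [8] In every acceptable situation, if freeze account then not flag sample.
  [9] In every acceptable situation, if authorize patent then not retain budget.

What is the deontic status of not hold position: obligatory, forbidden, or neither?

Premise 4 states O(authorize_patent) outright.
Premise 9 is O(authorize_patent → ¬retain_budget); since O(authorize_patent), deontic closure gives O(¬retain_budget).
The contrapositive of premise 2 (O(flag_sample → retain_budget)) is O(¬retain_budget → ¬flag_sample), and O(¬retain_budget) is already established, so O(¬flag_sample).
Premise 7 is O(¬flag_sample → ¬hold_position); since O(¬flag_sample), deontic closure gives O(¬hold_position).
Premises 1, 3, 5, 6, 8 do not contribute to this derivation.
Hence ¬hold_position is obligatory.

Obligatory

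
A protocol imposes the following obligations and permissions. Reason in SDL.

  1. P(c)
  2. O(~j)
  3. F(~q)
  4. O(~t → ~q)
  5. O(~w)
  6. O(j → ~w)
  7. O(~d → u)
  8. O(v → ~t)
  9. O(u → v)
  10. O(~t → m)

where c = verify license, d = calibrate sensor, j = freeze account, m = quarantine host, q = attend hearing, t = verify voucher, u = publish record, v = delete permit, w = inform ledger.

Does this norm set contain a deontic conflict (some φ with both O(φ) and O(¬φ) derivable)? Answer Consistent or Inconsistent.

Premise 6 is O(j → ~w); even if O(~w) held, inferring O(j) would be affirming the consequent — invalid.
So O(j) is not derivable, and the apparent clash with O(~j) does not arise.
A world satisfying every obligation exists (e.g. c=false, d=true, j=false, m=false, q=true, t=true, u=false, v=false, w=false); no atom is both obligatory and forbidden, so the set is consistent.

Consistent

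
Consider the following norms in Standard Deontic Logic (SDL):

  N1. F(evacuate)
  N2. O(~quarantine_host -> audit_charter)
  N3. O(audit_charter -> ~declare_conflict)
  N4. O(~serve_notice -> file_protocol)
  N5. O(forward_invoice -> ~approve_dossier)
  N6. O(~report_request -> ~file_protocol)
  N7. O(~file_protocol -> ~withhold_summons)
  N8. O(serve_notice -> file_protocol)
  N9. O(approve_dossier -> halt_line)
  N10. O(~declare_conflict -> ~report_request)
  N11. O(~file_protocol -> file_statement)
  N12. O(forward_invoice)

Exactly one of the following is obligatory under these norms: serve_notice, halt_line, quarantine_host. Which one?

quarantine_host

By case analysis on serve_notice: premise 8 gives O(serve_notice -> file_protocol) and premise 4 gives O(~serve_notice -> file_protocol), so O(file_protocol) either way.
The contrapositive of premise 6 (O(~report_request -> ~file_protocol)) is O(file_protocol -> report_request), and O(file_protocol) is already established, so O(report_request).
Premise 10, O(~declare_conflict -> ~report_request), contraposes to O(report_request -> declare_conflict); with O(report_request) we get O(declare_conflict).
Premise 3 is O(audit_charter -> ~declare_conflict); contrapositively O(declare_conflict -> ~audit_charter). Since O(declare_conflict) holds, K gives O(~audit_charter).
The contrapositive of premise 2 (O(~quarantine_host -> audit_charter)) is O(~audit_charter -> quarantine_host), and O(~audit_charter) is already established, so O(quarantine_host).
So O(quarantine_host) holds — quarantine_host is obligatory. None of the other listed options is made obligatory by any chain of premises.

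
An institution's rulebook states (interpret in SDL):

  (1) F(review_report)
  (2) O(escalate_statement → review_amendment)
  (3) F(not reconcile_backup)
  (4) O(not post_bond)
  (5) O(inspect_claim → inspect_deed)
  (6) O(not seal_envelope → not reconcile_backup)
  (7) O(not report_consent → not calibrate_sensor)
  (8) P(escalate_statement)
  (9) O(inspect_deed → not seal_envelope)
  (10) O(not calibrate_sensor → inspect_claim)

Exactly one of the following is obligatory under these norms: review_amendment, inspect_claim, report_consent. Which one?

Premise 3, F(not reconcile_backup), is equivalent to O(reconcile_backup).
The contrapositive of premise 6 (O(not seal_envelope → not reconcile_backup)) is O(reconcile_backup → seal_envelope), and O(reconcile_backup) is already established, so O(seal_envelope).
Premise 9, O(inspect_deed → not seal_envelope), contraposes to O(seal_envelope → not inspect_deed); with O(seal_envelope) we get O(not inspect_deed).
Premise 5 is O(inspect_claim → inspect_deed); contrapositively O(not inspect_deed → not inspect_claim). Since O(not inspect_deed) holds, K gives O(not inspect_claim).
Premise 10 is O(not calibrate_sensor → inspect_claim); contrapositively O(not inspect_claim → calibrate_sensor). Since O(not inspect_claim) holds, K gives O(calibrate_sensor).
Premise 7 is O(not report_consent → not calibrate_sensor); contrapositively O(calibrate_sensor → report_consent). Since O(calibrate_sensor) holds, K gives O(report_consent).
So O(report_consent) holds — report_consent is obligatory. None of the other listed options is made obligatory by any chain of premises.

report_consent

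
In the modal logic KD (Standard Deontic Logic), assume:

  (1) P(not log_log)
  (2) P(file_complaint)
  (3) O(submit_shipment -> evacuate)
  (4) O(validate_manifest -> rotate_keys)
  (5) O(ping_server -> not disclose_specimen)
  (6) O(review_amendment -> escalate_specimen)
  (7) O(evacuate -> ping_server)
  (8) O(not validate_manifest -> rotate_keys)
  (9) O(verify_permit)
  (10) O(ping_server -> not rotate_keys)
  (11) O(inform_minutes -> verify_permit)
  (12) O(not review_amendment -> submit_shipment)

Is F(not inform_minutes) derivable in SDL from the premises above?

No

Premise 11 is O(inform_minutes -> verify_permit); even if O(verify_permit) held, inferring O(inform_minutes) would be affirming the consequent — invalid.
No other premise forces O(inform_minutes). An ideal world satisfying every premise can still have not inform_minutes true, so F(not inform_minutes) is not derivable.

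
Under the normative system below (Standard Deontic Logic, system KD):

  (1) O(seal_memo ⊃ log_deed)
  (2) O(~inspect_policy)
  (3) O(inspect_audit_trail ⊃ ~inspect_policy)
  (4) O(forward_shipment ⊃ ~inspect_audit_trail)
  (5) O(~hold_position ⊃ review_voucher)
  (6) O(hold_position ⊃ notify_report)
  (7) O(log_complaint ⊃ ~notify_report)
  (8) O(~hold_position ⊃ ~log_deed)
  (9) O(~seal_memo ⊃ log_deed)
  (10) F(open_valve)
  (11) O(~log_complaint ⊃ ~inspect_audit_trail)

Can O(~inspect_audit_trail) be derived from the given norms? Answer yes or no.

Yes

By case analysis on seal_memo: premise 1 gives O(seal_memo ⊃ log_deed) and premise 9 gives O(~seal_memo ⊃ log_deed), so O(log_deed) either way.
Premise 8 is O(~hold_position ⊃ ~log_deed); contrapositively O(log_deed ⊃ hold_position). Since O(log_deed) holds, K gives O(hold_position).
Applying K to premise 6 (O(hold_position ⊃ notify_report)) and O(hold_position) yields O(notify_report).
Premise 7 is O(log_complaint ⊃ ~notify_report); contrapositively O(notify_report ⊃ ~log_complaint). Since O(notify_report) holds, K gives O(~log_complaint).
Premise 11 is O(~log_complaint ⊃ ~inspect_audit_trail); since O(~log_complaint), deontic closure gives O(~inspect_audit_trail).
Premises 2, 3, 4, 5, 10 do not contribute to this derivation.
So O(~inspect_audit_trail) follows.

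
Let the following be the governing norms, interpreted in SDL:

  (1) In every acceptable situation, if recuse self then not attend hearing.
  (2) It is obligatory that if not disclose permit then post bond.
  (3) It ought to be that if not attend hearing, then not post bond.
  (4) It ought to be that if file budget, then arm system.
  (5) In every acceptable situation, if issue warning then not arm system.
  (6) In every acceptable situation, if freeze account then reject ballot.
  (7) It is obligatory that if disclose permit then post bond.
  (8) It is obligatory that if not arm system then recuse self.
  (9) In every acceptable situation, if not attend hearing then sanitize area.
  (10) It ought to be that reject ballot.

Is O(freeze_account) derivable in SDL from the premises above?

No

Premise 6 is O(freeze_account → reject_ballot); even if O(reject_ballot) held, inferring O(freeze_account) would be affirming the consequent — invalid.
No other premise forces O(freeze_account). An ideal world satisfying every premise can still have freeze_account false, so O(freeze_account) is not derivable.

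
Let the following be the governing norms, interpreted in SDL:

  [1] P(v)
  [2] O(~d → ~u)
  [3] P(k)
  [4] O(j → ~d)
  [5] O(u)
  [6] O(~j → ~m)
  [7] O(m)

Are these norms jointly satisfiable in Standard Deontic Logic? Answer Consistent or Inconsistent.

Premise 7 gives O(m).
Premise 6 is O(~j → ~m); contrapositively O(m → j). Since O(m) holds, K gives O(j).
Applying K to premise 4 (O(j → ~d)) and O(j) yields O(~d).
With premise 2, O(~d → ~u), the K-axiom yields O(~u).
But premise 5 directly asserts O(u).
We now have both O(~u) and O(u) — u is simultaneously obligatory and forbidden, violating the D-axiom.

Inconsistent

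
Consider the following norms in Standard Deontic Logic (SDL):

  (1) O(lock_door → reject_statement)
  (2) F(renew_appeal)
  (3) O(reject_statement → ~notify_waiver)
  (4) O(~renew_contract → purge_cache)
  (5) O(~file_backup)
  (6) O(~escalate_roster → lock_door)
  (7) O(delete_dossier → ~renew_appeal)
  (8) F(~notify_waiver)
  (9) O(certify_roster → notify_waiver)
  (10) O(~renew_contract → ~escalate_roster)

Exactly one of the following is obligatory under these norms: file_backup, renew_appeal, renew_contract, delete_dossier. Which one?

renew_contract

Premise 8, F(~notify_waiver), is equivalent to O(notify_waiver).
Premise 3 is O(reject_statement → ~notify_waiver); contrapositively O(notify_waiver → ~reject_statement). Since O(notify_waiver) holds, K gives O(~reject_statement).
Premise 1, O(lock_door → reject_statement), contraposes to O(~reject_statement → ~lock_door); with O(~reject_statement) we get O(~lock_door).
Premise 6 is O(~escalate_roster → lock_door); contrapositively O(~lock_door → escalate_roster). Since O(~lock_door) holds, K gives O(escalate_roster).
Premise 10 is O(~renew_contract → ~escalate_roster); contrapositively O(escalate_roster → renew_contract). Since O(escalate_roster) holds, K gives O(renew_contract).
So O(renew_contract) holds — renew_contract is obligatory. None of the other listed options is made obligatory by any chain of premises.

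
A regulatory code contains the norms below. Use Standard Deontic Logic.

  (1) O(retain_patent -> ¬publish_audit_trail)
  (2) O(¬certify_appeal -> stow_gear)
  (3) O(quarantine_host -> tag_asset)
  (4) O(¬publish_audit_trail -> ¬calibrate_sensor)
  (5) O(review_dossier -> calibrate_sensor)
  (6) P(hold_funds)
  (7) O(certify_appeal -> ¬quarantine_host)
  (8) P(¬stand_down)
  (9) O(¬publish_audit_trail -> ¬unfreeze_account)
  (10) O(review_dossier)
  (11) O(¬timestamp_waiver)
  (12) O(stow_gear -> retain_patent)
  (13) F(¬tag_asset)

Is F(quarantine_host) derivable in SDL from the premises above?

Premise 10 states O(review_dossier) outright.
Applying K to premise 5 (O(review_dossier -> calibrate_sensor)) and O(review_dossier) yields O(calibrate_sensor).
The contrapositive of premise 4 (O(¬publish_audit_trail -> ¬calibrate_sensor)) is O(calibrate_sensor -> publish_audit_trail), and O(calibrate_sensor) is already established, so O(publish_audit_trail).
The contrapositive of premise 1 (O(retain_patent -> ¬publish_audit_trail)) is O(publish_audit_trail -> ¬retain_patent), and O(publish_audit_trail) is already established, so O(¬retain_patent).
Premise 12 is O(stow_gear -> retain_patent); contrapositively O(¬retain_patent -> ¬stow_gear). Since O(¬retain_patent) holds, K gives O(¬stow_gear).
Premise 2, O(¬certify_appeal -> stow_gear), contraposes to O(¬stow_gear -> certify_appeal); with O(¬stow_gear) we get O(certify_appeal).
With premise 7, O(certify_appeal -> ¬quarantine_host), the K-axiom yields O(¬quarantine_host).
Premises 3, 6, 8, 9, 11, 13 do not contribute to this derivation.
So O(¬quarantine_host) holds, i.e. F(quarantine_host). The claim follows.

Yes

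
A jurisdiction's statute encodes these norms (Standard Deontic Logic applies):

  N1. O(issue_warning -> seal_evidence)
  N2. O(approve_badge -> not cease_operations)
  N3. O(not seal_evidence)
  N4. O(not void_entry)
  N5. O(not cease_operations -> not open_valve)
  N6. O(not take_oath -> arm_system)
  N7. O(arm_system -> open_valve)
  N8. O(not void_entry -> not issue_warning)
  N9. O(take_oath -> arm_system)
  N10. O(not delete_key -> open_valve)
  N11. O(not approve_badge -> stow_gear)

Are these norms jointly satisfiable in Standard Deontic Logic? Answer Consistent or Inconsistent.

Consistent

Premise 1 is O(issue_warning -> seal_evidence), but O(issue_warning) is not derivable from the premises, so it does not yield O(seal_evidence).
So O(seal_evidence) is not derivable, and the apparent clash with O(not seal_evidence) does not arise.
A world satisfying every obligation exists (e.g. approve_badge=false, arm_system=true, cease_operations=true, delete_key=false, issue_warning=false, open_valve=true, seal_evidence=false, stow_gear=true, take_oath=false, void_entry=false); no atom is both obligatory and forbidden, so the set is consistent.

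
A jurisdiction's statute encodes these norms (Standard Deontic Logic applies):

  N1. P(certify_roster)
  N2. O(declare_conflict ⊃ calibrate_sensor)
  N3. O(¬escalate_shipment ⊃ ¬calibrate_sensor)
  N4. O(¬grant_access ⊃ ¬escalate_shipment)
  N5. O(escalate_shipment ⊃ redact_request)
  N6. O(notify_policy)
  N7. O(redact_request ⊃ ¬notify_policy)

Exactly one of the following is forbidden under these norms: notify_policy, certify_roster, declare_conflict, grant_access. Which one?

Premise 6 states O(notify_policy) outright.
Premise 7 is O(redact_request ⊃ ¬notify_policy); contrapositively O(notify_policy ⊃ ¬redact_request). Since O(notify_policy) holds, K gives O(¬redact_request).
Premise 5, O(escalate_shipment ⊃ redact_request), contraposes to O(¬redact_request ⊃ ¬escalate_shipment); with O(¬redact_request) we get O(¬escalate_shipment).
Applying K to premise 3 (O(¬escalate_shipment ⊃ ¬calibrate_sensor)) and O(¬escalate_shipment) yields O(¬calibrate_sensor).
Premise 2, O(declare_conflict ⊃ calibrate_sensor), contraposes to O(¬calibrate_sensor ⊃ ¬declare_conflict); with O(¬calibrate_sensor) we get O(¬declare_conflict).
So O(¬declare_conflict) holds, i.e. declare_conflict is forbidden. None of the other listed options is forbidden under the premises.

declare_conflict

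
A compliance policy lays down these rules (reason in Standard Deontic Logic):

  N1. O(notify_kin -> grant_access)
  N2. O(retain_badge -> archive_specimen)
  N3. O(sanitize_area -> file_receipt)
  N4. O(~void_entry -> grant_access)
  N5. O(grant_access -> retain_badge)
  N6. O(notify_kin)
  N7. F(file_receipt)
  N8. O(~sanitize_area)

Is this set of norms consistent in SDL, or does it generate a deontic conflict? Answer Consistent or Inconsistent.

Premise 3 is O(sanitize_area -> file_receipt), but O(sanitize_area) is not derivable from the premises, so it does not yield O(file_receipt).
So O(file_receipt) is not derivable, and the apparent clash with O(~file_receipt) does not arise.
A world satisfying every obligation exists (e.g. archive_specimen=true, file_receipt=false, grant_access=true, notify_kin=true, retain_badge=true, sanitize_area=false, void_entry=false); no atom is both obligatory and forbidden, so the set is consistent.

Consistent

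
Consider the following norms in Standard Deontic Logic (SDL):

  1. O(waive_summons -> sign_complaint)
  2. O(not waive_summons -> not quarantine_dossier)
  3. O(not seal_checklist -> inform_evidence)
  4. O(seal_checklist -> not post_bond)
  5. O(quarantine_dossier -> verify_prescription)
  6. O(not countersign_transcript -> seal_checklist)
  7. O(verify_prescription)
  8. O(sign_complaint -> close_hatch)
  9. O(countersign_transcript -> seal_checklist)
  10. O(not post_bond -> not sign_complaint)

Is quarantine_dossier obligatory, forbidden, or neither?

Forbidden

Premises 9 and 6 cover both cases: O(countersign_transcript -> seal_checklist) and O(not countersign_transcript -> seal_checklist). Since countersign_transcript ∨ not countersign_transcript is a tautology, O(seal_checklist) follows.
Applying K to premise 4 (O(seal_checklist -> not post_bond)) and O(seal_checklist) yields O(not post_bond).
Premise 10 is O(not post_bond -> not sign_complaint); since O(not post_bond), deontic closure gives O(not sign_complaint).
Premise 1, O(waive_summons -> sign_complaint), contraposes to O(not sign_complaint -> not waive_summons); with O(not sign_complaint) we get O(not waive_summons).
Applying K to premise 2 (O(not waive_summons -> not quarantine_dossier)) and O(not waive_summons) yields O(not quarantine_dossier).
Premises 3, 5, 7, 8 do not contribute to this derivation.
Thus O(not quarantine_dossier), which is F(quarantine_dossier): quarantine_dossier is forbidden.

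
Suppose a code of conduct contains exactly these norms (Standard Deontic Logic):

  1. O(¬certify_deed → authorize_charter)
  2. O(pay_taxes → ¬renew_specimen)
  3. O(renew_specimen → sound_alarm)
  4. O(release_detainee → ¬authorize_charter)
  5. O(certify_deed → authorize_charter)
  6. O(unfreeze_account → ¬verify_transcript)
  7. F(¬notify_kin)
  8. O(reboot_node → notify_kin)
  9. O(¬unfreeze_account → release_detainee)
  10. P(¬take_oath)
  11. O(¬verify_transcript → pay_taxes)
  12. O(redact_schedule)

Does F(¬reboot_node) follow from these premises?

Premise 8 is O(reboot_node → notify_kin); even if O(notify_kin) held, inferring O(reboot_node) would be affirming the consequent — invalid.
No other premise forces O(reboot_node). An ideal world satisfying every premise can still have ¬reboot_node true, so F(¬reboot_node) is not derivable.

No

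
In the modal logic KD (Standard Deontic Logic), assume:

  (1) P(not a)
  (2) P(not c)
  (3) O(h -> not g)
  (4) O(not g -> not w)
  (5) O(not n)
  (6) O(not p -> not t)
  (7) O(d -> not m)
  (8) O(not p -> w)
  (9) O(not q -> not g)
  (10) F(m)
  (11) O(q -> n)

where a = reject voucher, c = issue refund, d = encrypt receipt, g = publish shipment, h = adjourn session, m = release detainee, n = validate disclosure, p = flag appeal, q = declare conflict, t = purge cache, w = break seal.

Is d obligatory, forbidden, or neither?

Premise 7 is O(d -> not m); even if O(not m) held, inferring O(d) would be affirming the consequent — invalid.
No premise or chain of K-axiom applications forces O(d), and none forces O(not d). So d is neither obligatory nor forbidden under these norms.

Neither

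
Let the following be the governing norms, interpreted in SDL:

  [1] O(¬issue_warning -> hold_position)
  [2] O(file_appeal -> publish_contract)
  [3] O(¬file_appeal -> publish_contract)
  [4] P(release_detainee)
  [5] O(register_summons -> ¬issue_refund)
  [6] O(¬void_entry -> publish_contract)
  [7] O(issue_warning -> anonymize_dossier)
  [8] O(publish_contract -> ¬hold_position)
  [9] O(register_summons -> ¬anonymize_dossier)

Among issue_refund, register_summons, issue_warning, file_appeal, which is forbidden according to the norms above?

register_summons

Premises 3 and 2 are O(¬file_appeal -> publish_contract) and O(file_appeal -> publish_contract); every ideal world satisfies ¬file_appeal or file_appeal, so in either case publish_contract holds — hence O(publish_contract).
Applying K to premise 8 (O(publish_contract -> ¬hold_position)) and O(publish_contract) yields O(¬hold_position).
Premise 1 is O(¬issue_warning -> hold_position); contrapositively O(¬hold_position -> issue_warning). Since O(¬hold_position) holds, K gives O(issue_warning).
From O(issue_warning) and premise 7, O(issue_warning -> anonymize_dossier), we obtain O(anonymize_dossier).
Premise 9 is O(register_summons -> ¬anonymize_dossier); contrapositively O(anonymize_dossier -> ¬register_summons). Since O(anonymize_dossier) holds, K gives O(¬register_summons).
So O(¬register_summons) holds, i.e. register_summons is forbidden. None of the other listed options is forbidden under the premises.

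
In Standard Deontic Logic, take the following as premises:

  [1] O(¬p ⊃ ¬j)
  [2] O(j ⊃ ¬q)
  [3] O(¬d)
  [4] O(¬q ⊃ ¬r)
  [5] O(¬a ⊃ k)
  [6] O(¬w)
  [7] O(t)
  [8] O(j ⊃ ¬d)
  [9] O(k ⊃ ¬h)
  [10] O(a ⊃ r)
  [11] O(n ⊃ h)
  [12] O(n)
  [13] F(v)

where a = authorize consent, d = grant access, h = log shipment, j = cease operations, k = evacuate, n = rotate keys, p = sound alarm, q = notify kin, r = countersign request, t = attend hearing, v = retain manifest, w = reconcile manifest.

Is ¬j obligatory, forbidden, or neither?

Obligatory

Premise 12 gives O(n).
Premise 11 is O(n ⊃ h); since O(n), deontic closure gives O(h).
Premise 9, O(k ⊃ ¬h), contraposes to O(h ⊃ ¬k); with O(h) we get O(¬k).
Premise 5, O(¬a ⊃ k), contraposes to O(¬k ⊃ a); with O(¬k) we get O(a).
Applying K to premise 10 (O(a ⊃ r)) and O(a) yields O(r).
The contrapositive of premise 4 (O(¬q ⊃ ¬r)) is O(r ⊃ q), and O(r) is already established, so O(q).
Premise 2, O(j ⊃ ¬q), contraposes to O(q ⊃ ¬j); with O(q) we get O(¬j).
Premises 1, 3, 6, 7, 8, 13 do not contribute to this derivation.
Hence ¬j is obligatory.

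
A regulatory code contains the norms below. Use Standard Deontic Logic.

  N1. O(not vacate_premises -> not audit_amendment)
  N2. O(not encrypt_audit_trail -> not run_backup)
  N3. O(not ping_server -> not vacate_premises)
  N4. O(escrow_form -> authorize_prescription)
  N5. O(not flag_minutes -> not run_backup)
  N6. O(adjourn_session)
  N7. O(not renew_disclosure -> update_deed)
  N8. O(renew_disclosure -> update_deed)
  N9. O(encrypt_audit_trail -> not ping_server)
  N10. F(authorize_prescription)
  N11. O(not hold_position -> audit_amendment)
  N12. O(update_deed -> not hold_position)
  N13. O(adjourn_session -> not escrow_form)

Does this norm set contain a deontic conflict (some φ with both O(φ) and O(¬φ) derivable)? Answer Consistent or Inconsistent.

Consistent

Premise 4 is O(escrow_form -> authorize_prescription), but O(escrow_form) is not derivable from the premises, so it does not yield O(authorize_prescription).
So O(authorize_prescription) is not derivable, and the apparent clash with O(not authorize_prescription) does not arise.
A world satisfying every obligation exists (e.g. adjourn_session=true, audit_amendment=true, authorize_prescription=false, encrypt_audit_trail=false, escrow_form=false, flag_minutes=false, hold_position=false, ping_server=true, renew_disclosure=false, run_backup=false, update_deed=true, vacate_premises=true); no atom is both obligatory and forbidden, so the set is consistent.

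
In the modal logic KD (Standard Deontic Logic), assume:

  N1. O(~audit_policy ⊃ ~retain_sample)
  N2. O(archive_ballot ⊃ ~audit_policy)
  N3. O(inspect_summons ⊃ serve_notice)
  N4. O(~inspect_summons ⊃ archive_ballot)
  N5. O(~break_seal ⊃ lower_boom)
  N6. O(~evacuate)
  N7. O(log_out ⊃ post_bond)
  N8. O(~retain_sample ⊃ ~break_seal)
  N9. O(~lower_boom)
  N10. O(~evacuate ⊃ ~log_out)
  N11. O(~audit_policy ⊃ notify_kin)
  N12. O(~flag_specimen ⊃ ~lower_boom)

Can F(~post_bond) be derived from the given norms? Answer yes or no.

No

Premise 7 is O(log_out ⊃ post_bond), but O(log_out) is not derivable from the premises, so it does not yield O(post_bond).
No other premise forces O(post_bond). An ideal world satisfying every premise can still have ~post_bond true, so F(~post_bond) is not derivable.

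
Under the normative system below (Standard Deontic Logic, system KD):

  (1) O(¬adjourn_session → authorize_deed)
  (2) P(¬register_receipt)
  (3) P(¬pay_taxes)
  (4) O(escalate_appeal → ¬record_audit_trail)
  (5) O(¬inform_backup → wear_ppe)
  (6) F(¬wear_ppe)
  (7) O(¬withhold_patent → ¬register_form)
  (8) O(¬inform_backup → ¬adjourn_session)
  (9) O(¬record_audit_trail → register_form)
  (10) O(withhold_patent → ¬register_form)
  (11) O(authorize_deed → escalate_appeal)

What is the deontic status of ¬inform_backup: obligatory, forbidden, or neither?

Forbidden

By case analysis on ¬withhold_patent: premise 7 gives O(¬withhold_patent → ¬register_form) and premise 10 gives O(withhold_patent → ¬register_form), so O(¬register_form) either way.
Premise 9 is O(¬record_audit_trail → register_form); contrapositively O(¬register_form → record_audit_trail). Since O(¬register_form) holds, K gives O(record_audit_trail).
The contrapositive of premise 4 (O(escalate_appeal → ¬record_audit_trail)) is O(record_audit_trail → ¬escalate_appeal), and O(record_audit_trail) is already established, so O(¬escalate_appeal).
The contrapositive of premise 11 (O(authorize_deed → escalate_appeal)) is O(¬escalate_appeal → ¬authorize_deed), and O(¬escalate_appeal) is already established, so O(¬authorize_deed).
Premise 1 is O(¬adjourn_session → authorize_deed); contrapositively O(¬authorize_deed → adjourn_session). Since O(¬authorize_deed) holds, K gives O(adjourn_session).
Premise 8 is O(¬inform_backup → ¬adjourn_session); contrapositively O(adjourn_session → inform_backup). Since O(adjourn_session) holds, K gives O(inform_backup).
Premises 2, 3, 5, 6 do not contribute to this derivation.
Thus O(inform_backup), which is F(¬inform_backup): ¬inform_backup is forbidden.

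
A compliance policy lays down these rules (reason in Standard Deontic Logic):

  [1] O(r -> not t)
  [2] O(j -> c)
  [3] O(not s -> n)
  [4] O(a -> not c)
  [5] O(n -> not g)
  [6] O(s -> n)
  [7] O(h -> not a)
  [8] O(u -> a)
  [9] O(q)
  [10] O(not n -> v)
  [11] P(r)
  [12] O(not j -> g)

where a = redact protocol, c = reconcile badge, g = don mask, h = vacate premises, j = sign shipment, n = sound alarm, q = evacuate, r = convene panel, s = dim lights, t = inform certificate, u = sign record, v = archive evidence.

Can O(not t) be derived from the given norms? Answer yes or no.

Premise 1 is O(r -> not t), but O(r) is not derivable from the premises (the permission P(r) asserts only not O(not r), not O(r)), so it does not yield O(not t).
No other premise forces O(not t). An ideal world satisfying every premise can still have not t false, so O(not t) is not derivable.

No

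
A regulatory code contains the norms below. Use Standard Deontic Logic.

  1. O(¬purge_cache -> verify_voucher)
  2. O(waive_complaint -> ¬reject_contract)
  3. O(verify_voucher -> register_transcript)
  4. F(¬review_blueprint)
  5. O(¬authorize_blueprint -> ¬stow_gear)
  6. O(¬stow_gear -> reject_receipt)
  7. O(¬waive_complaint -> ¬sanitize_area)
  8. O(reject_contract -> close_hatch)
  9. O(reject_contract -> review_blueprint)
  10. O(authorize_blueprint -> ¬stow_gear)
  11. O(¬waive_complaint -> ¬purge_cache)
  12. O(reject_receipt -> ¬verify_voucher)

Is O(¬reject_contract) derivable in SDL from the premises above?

Yes

By case analysis on ¬authorize_blueprint: premise 5 gives O(¬authorize_blueprint -> ¬stow_gear) and premise 10 gives O(authorize_blueprint -> ¬stow_gear), so O(¬stow_gear) either way.
From O(¬stow_gear) and premise 6, O(¬stow_gear -> reject_receipt), we obtain O(reject_receipt).
Applying K to premise 12 (O(reject_receipt -> ¬verify_voucher)) and O(reject_receipt) yields O(¬verify_voucher).
The contrapositive of premise 1 (O(¬purge_cache -> verify_voucher)) is O(¬verify_voucher -> purge_cache), and O(¬verify_voucher) is already established, so O(purge_cache).
Premise 11, O(¬waive_complaint -> ¬purge_cache), contraposes to O(purge_cache -> waive_complaint); with O(purge_cache) we get O(waive_complaint).
Premise 2 is O(waive_complaint -> ¬reject_contract); since O(waive_complaint), deontic closure gives O(¬reject_contract).
Premises 3, 4, 7, 8, 9 do not contribute to this derivation.
So O(¬reject_contract) follows.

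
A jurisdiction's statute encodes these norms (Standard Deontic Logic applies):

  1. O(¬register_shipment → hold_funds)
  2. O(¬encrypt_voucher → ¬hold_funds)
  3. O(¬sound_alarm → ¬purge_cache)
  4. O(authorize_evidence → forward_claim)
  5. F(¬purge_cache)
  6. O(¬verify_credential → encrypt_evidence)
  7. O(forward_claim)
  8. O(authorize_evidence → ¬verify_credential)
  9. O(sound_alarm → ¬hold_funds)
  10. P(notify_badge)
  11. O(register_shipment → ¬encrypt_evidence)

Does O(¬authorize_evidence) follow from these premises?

Premise 5, F(¬purge_cache), is equivalent to O(purge_cache).
The contrapositive of premise 3 (O(¬sound_alarm → ¬purge_cache)) is O(purge_cache → sound_alarm), and O(purge_cache) is already established, so O(sound_alarm).
Premise 9 is O(sound_alarm → ¬hold_funds); since O(sound_alarm), deontic closure gives O(¬hold_funds).
The contrapositive of premise 1 (O(¬register_shipment → hold_funds)) is O(¬hold_funds → register_shipment), and O(¬hold_funds) is already established, so O(register_shipment).
Premise 11 is O(register_shipment → ¬encrypt_evidence); since O(register_shipment), deontic closure gives O(¬encrypt_evidence).
Premise 6 is O(¬verify_credential → encrypt_evidence); contrapositively O(¬encrypt_evidence → verify_credential). Since O(¬encrypt_evidence) holds, K gives O(verify_credential).
Premise 8, O(authorize_evidence → ¬verify_credential), contraposes to O(verify_credential → ¬authorize_evidence); with O(verify_credential) we get O(¬authorize_evidence).
Premises 2, 4, 7, 10 do not contribute to this derivation.
So O(¬authorize_evidence) follows.

Yes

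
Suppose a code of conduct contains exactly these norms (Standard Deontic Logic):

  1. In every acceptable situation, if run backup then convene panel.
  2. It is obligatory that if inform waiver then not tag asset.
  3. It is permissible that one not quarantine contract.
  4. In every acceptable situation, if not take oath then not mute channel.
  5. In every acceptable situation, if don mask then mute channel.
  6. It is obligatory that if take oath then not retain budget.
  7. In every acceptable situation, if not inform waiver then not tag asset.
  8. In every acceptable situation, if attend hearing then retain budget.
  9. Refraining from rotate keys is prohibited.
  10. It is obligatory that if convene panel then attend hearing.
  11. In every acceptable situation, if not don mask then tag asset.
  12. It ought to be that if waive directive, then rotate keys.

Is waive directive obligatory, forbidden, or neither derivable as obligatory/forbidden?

Neither

Premise 12 is O(waive_directive → rotate_keys); even if O(rotate_keys) held, inferring O(waive_directive) would be affirming the consequent — invalid.
No premise or chain of K-axiom applications forces O(waive_directive), and none forces O(¬waive_directive). So waive_directive is neither obligatory nor forbidden under these norms.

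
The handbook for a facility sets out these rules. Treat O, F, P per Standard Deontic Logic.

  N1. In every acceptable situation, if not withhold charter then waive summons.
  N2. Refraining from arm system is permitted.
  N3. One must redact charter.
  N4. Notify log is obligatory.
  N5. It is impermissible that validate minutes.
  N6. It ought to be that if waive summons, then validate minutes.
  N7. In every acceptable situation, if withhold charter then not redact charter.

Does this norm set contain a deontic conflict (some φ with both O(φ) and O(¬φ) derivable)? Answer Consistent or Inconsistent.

Premise 3 states O(redact_charter) outright.
Premise 7 is O(withhold_charter → ¬redact_charter); contrapositively O(redact_charter → ¬withhold_charter). Since O(redact_charter) holds, K gives O(¬withhold_charter).
Premise 1 is O(¬withhold_charter → waive_summons); since O(¬withhold_charter), deontic closure gives O(waive_summons).
Applying K to premise 6 (O(waive_summons → validate_minutes)) and O(waive_summons) yields O(validate_minutes).
However, F(validate_minutes) at premise 5 amounts to O(¬validate_minutes).
We now have both O(validate_minutes) and O(¬validate_minutes) — validate_minutes is simultaneously obligatory and forbidden, violating the D-axiom.

Inconsistent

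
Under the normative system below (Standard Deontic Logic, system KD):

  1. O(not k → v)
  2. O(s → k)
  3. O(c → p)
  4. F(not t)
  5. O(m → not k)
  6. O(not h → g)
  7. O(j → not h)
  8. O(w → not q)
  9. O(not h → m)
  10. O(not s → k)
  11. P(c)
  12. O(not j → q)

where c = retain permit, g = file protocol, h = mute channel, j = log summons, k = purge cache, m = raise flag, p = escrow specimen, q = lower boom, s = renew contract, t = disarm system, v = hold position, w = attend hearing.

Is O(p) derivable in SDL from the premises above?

No

Premise 3 is O(c → p), but O(c) is not derivable from the premises (the permission P(c) asserts only not O(not c), not O(c)), so it does not yield O(p).
No other premise forces O(p). An ideal world satisfying every premise can still have p false, so O(p) is not derivable.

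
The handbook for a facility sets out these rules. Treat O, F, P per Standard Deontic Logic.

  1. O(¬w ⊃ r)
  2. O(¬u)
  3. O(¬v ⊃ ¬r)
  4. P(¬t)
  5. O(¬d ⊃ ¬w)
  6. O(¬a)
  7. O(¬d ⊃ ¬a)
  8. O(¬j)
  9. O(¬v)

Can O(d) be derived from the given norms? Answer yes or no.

Yes

Premise 9 gives O(¬v).
Applying K to premise 3 (O(¬v ⊃ ¬r)) and O(¬v) yields O(¬r).
The contrapositive of premise 1 (O(¬w ⊃ r)) is O(¬r ⊃ w), and O(¬r) is already established, so O(w).
Premise 5 is O(¬d ⊃ ¬w); contrapositively O(w ⊃ d). Since O(w) holds, K gives O(d).
Premises 2, 4, 6, 7, 8 do not contribute to this derivation.
So O(d) follows.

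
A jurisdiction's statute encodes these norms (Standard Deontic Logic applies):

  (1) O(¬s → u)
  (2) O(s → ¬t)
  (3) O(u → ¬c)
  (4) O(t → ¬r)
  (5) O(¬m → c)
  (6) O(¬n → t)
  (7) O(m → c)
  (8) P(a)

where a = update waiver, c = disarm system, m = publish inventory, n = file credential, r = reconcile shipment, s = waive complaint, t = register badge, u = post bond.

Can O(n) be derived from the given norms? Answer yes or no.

Premises 5 and 7 cover both cases: O(¬m → c) and O(m → c). Since ¬m ∨ m is a tautology, O(c) follows.
Premise 3, O(u → ¬c), contraposes to O(c → ¬u); with O(c) we get O(¬u).
Premise 1 is O(¬s → u); contrapositively O(¬u → s). Since O(¬u) holds, K gives O(s).
Premise 2 is O(s → ¬t); since O(s), deontic closure gives O(¬t).
Premise 6, O(¬n → t), contraposes to O(¬t → n); with O(¬t) we get O(n).
Premises 4, 8 do not contribute to this derivation.
So O(n) follows.

Yes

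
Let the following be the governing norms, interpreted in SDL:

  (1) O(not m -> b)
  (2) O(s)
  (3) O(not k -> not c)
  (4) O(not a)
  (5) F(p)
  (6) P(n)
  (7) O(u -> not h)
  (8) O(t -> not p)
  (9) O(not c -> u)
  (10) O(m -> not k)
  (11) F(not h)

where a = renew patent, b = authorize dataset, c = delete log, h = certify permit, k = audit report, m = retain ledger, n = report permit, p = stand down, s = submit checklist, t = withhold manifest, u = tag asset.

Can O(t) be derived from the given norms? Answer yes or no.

No

Premise 8 is O(t -> not p); even if O(not p) held, inferring O(t) would be affirming the consequent — invalid.
No other premise forces O(t). An ideal world satisfying every premise can still have t false, so O(t) is not derivable.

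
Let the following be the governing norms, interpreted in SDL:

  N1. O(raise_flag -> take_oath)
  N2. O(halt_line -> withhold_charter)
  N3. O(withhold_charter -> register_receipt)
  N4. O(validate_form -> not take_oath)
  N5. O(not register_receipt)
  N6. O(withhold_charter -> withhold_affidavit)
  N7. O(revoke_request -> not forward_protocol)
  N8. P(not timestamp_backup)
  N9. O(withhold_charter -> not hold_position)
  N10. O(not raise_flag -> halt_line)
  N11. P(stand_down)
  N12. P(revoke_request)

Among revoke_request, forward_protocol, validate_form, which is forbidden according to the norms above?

Premise 5 states O(not register_receipt) outright.
Premise 3, O(withhold_charter -> register_receipt), contraposes to O(not register_receipt -> not withhold_charter); with O(not register_receipt) we get O(not withhold_charter).
Premise 2, O(halt_line -> withhold_charter), contraposes to O(not withhold_charter -> not halt_line); with O(not withhold_charter) we get O(not halt_line).
Premise 10 is O(not raise_flag -> halt_line); contrapositively O(not halt_line -> raise_flag). Since O(not halt_line) holds, K gives O(raise_flag).
Applying K to premise 1 (O(raise_flag -> take_oath)) and O(raise_flag) yields O(take_oath).
Premise 4 is O(validate_form -> not take_oath); contrapositively O(take_oath -> not validate_form). Since O(take_oath) holds, K gives O(not validate_form).
So O(not validate_form) holds, i.e. validate_form is forbidden. None of the other listed options is forbidden under the premises.

validate_form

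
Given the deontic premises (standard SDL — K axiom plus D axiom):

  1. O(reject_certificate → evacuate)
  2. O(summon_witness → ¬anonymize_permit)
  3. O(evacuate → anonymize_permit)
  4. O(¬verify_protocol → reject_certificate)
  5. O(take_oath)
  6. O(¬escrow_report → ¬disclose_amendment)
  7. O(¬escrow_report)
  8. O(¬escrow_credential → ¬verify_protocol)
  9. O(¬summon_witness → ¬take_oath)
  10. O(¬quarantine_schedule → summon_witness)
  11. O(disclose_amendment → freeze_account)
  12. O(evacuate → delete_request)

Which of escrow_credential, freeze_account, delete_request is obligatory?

escrow_credential

Premise 5 gives O(take_oath).
The contrapositive of premise 9 (O(¬summon_witness → ¬take_oath)) is O(take_oath → summon_witness), and O(take_oath) is already established, so O(summon_witness).
From O(summon_witness) and premise 2, O(summon_witness → ¬anonymize_permit), we obtain O(¬anonymize_permit).
The contrapositive of premise 3 (O(evacuate → anonymize_permit)) is O(¬anonymize_permit → ¬evacuate), and O(¬anonymize_permit) is already established, so O(¬evacuate).
Premise 1 is O(reject_certificate → evacuate); contrapositively O(¬evacuate → ¬reject_certificate). Since O(¬evacuate) holds, K gives O(¬reject_certificate).
Premise 4 is O(¬verify_protocol → reject_certificate); contrapositively O(¬reject_certificate → verify_protocol). Since O(¬reject_certificate) holds, K gives O(verify_protocol).
Premise 8 is O(¬escrow_credential → ¬verify_protocol); contrapositively O(verify_protocol → escrow_credential). Since O(verify_protocol) holds, K gives O(escrow_credential).
So O(escrow_credential) holds — escrow_credential is obligatory. None of the other listed options is made obligatory by any chain of premises.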